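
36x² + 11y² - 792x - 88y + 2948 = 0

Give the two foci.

Rearranging, 36(x² - 22x) + 11(y² - 8y) = -2948.
Complete the square in x and y: 36(x - 11)² + 11(y - 4)² = -2948 + 4356 + 176 = 1584
Divide by 1584: (x - 11)²/44 + (y - 4)²/144 = 1
Ellipse, center (11, 4), major axis vertical; a² = 144, b² = 44.
c² = a² - b² = 144 - 44 = 100, so c = 10.
Foci lie on the vertical axis through the center: (h, k ± c).

(11, -6) and (11, 14)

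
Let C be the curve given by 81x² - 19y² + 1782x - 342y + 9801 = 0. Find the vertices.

(-11, -18) and (-11, 0)

Group the x- and y-terms: 81(x² + 22x) -19(y² + 18y) = -9801
Complete the square in x and y: 81(x + 11)² -19(y + 9)² = -9801 + 9801 - 1539 = -1539
Divide by -1539: (y + 9)²/81 - (x + 11)²/19 = 1
Hyperbola, center (-11, -9), transverse axis vertical; a² = 81, b² = 19.
a = 9. Vertices at (h, k ± a).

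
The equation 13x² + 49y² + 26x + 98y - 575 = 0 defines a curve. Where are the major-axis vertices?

Rearranging, 13(x² + 2x) + 49(y² + 2y) = 575.
13(x + 1)² + 49(y + 1)² = 575 + 13 + 49 = 637
Dividing both sides by 637: (x + 1)²/49 + (y + 1)²/13 = 1
Ellipse, center (-1, -1), major axis horizontal; a² = 49, b² = 13.
a = 7. Vertices at (h ± a, k).

(-8, -1) and (6, -1)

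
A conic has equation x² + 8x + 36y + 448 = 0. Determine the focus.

Only x is squared. Complete the square in x: (x + 4)² = -36(y + 12).
Vertex (-4, -12); 4p = -36 so p = -9. Opens down.
Focus is p units from the vertex along the axis: (h, k + p).

(-4, -21)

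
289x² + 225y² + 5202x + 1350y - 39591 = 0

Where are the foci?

(-9, -11) and (-9, 5)

Rearranging, 289(x² + 18x) + 225(y² + 6y) = 39591.
289(x + 9)² + 225(y + 3)² = 39591 + 23409 + 2025 = 65025
Dividing both sides by 65025: (x + 9)²/225 + (y + 3)²/289 = 1
Ellipse, center (-9, -3), major axis vertical; a² = 289, b² = 225.
c² = a² - b² = 289 - 225 = 64, so c = 8.
Foci lie on the vertical axis through the center: (h, k ± c).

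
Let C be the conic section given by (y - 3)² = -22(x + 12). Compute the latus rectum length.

22

Vertex (-12, 3); 4p = -22 so p = -11/2. Opens left.
Latus rectum length = |4p| = 22.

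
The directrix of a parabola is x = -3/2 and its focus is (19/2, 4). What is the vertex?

The vertex is the midpoint between the focus and the directrix along the axis of symmetry.
Axis is horizontal (directrix is vertical). Vertex x-coordinate = (19/2 + (-3/2))/2 = 4; y-coordinate = 4.

(4, 4)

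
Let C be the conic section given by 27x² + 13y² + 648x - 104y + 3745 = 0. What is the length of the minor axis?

Group: 27(x² + 24x) + 13(y² - 8y) = -3745
27(x + 12)² + 13(y - 4)² = -3745 + 3888 + 208 = 351
Dividing both sides by 351: (x + 12)²/13 + (y - 4)²/27 = 1
Ellipse, center (-12, 4), major axis vertical; a² = 27, b² = 13.
b² = 13 so b = √13; the minor axis has length 2b = 2√13.

2√13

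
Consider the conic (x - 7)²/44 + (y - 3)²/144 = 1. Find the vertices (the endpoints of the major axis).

Center (7, 3). The larger denominator 144 sits under the y-term, so the major axis is vertical; a² = 144, b² = 44.
a = 12. Vertices at (h, k ± a).

(7, -9) and (7, 15)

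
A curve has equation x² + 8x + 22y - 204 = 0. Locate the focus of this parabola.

(-4, 9/2)

Only x is squared. Complete the square in x: (x + 4)² = -22(y - 10).
Vertex (-4, 10); 4p = -22 so p = -11/2. Opens down.
Focus is p units from the vertex along the axis: (h, k + p).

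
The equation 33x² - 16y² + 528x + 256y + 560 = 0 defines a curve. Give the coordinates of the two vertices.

Collect terms: 33(x² + 16x) -16(y² - 16y) = -560
Complete the square in x and y: 33(x + 8)² -16(y - 8)² = -560 + 2112 - 1024 = 528
Divide through by 528 to get (x + 8)²/16 - (y - 8)²/33 = 1.
Hyperbola, center (-8, 8), transverse axis horizontal; a² = 16, b² = 33.
a = 4. Vertices at (h ± a, k).

(-12, 8) and (-4, 8)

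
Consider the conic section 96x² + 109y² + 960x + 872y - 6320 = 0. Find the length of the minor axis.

Rearranging, 96(x² + 10x) + 109(y² + 8y) = 6320.
Completing the square gives 96(x + 5)² + 109(y + 4)² = 6320 + 2400 + 1744 = 10464.
Divide by 10464: (x + 5)²/109 + (y + 4)²/96 = 1
Ellipse, center (-5, -4), major axis horizontal; a² = 109, b² = 96.
b² = 96 so b = 4√6; the minor axis has length 2b = 8√6.

8√6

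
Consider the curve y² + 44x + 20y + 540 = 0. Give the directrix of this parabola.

Only y is squared. Complete the square in y: (y + 10)² = -44(x + 10).
Vertex (-10, -10); 4p = -44 so p = -11. Opens left.
Directrix is the vertical line x = h − p = -10 − (-11) = 1.

x = 1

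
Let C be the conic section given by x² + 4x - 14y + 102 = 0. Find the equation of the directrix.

y = 7/2

Only x is squared. Complete the square in x: (x + 2)² = 14(y - 7).
Vertex (-2, 7); 4p = 14 so p = 7/2. Opens up.
Directrix is the horizontal line y = k − p = 7 − (7/2) = 7/2.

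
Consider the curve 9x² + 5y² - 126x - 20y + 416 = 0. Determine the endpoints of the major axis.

(7, -1) and (7, 5)

Group the x- and y-terms: 9(x² - 14x) + 5(y² - 4y) = -416
Complete the square in x and y: 9(x - 7)² + 5(y - 2)² = -416 + 441 + 20 = 45
Divide by 45: (x - 7)²/5 + (y - 2)²/9 = 1
Ellipse, center (7, 2), major axis vertical; a² = 9, b² = 5.
a = 3. Vertices at (h, k ± a).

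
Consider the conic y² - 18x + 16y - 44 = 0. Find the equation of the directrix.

Only y is squared. Complete the square in y: (y + 8)² = 18(x + 6).
Vertex (-6, -8); 4p = 18 so p = 9/2. Opens right.
Directrix is the vertical line x = h − p = -6 − (9/2) = -21/2.

x = -21/2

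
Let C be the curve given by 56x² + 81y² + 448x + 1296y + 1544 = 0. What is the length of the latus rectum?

112/9

Group: 56(x² + 8x) + 81(y² + 16y) = -1544
56(x + 4)² + 81(y + 8)² = -1544 + 896 + 5184 = 4536
Divide through by 4536 to get (x + 4)²/81 + (y + 8)²/56 = 1.
Ellipse, center (-4, -8), major axis horizontal; a² = 81, b² = 56.
Latus rectum length = 2b²/a = 2·56/9 = 112/9.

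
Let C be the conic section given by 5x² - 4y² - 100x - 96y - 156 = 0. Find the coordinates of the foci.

(4, -12) and (16, -12)

5(x² - 20x) -4(y² + 24y) = 156
Complete the square in x and y: 5(x - 10)² -4(y + 12)² = 156 + 500 - 576 = 80
Divide through by 80 to get (x - 10)²/16 - (y + 12)²/20 = 1.
Hyperbola, center (10, -12), transverse axis horizontal; a² = 16, b² = 20.
c² = a² + b² = 16 + 20 = 36, so c = 6.
Foci lie on the horizontal axis through the center: (h ± c, k).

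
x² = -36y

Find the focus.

(0, -9)

Vertex (0, 0); 4p = -36 so p = -9. Opens down.
Focus is p units from the vertex along the axis: (h, k + p).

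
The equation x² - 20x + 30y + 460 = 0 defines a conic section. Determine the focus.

(10, -39/2)

Only x is squared. Complete the square in x: (x - 10)² = -30(y + 12).
Vertex (10, -12); 4p = -30 so p = -15/2. Opens down.
Focus is p units from the vertex along the axis: (h, k + p).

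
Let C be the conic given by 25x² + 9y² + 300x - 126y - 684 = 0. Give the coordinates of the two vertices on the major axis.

Collect terms: 25(x² + 12x) + 9(y² - 14y) = 684
Complete the square: 25(x + 6)² + 9(y - 7)² = 684 + 900 + 441 = 2025
Divide through by 2025 to get (x + 6)²/81 + (y - 7)²/225 = 1.
Ellipse, center (-6, 7), major axis vertical; a² = 225, b² = 81.
a = 15. Vertices at (h, k ± a).

(-6, -8) and (-6, 22)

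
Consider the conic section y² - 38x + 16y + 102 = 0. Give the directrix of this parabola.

x = -17/2

Only y is squared. Complete the square in y: (y + 8)² = 38(x - 1).
Vertex (1, -8); 4p = 38 so p = 19/2. Opens right.
Directrix is the vertical line x = h − p = 1 − (19/2) = -17/2.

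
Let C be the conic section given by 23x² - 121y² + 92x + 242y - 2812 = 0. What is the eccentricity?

Rearranging, 23(x² + 4x) -121(y² - 2y) = 2812.
23(x + 2)² -121(y - 1)² = 2812 + 92 - 121 = 2783
Divide by 2783: (x + 2)²/121 - (y - 1)²/23 = 1
Hyperbola, center (-2, 1), transverse axis horizontal; a² = 121, b² = 23.
c² = a² + b² = 144, so c = 12.
e = c/a = 12/11.

e = 12/11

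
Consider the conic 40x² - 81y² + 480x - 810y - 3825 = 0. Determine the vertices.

(-15, -5) and (3, -5)

40(x² + 12x) -81(y² + 10y) = 3825
Complete the square in x and y: 40(x + 6)² -81(y + 5)² = 3825 + 1440 - 2025 = 3240
Divide through by 3240 to get (x + 6)²/81 - (y + 5)²/40 = 1.
Hyperbola, center (-6, -5), transverse axis horizontal; a² = 81, b² = 40.
a = 9. Vertices at (h ± a, k).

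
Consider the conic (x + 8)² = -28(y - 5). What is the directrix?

y = 12

Vertex (-8, 5); 4p = -28 so p = -7. Opens down.
Directrix is the horizontal line y = k − p = 5 − (-7) = 12.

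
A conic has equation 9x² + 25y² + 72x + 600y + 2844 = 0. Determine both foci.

(-12, -12) and (4, -12)

Collect terms: 9(x² + 8x) + 25(y² + 24y) = -2844
Completing the square gives 9(x + 4)² + 25(y + 12)² = -2844 + 144 + 3600 = 900.
Divide through by 900 to get (x + 4)²/100 + (y + 12)²/36 = 1.
Ellipse, center (-4, -12), major axis horizontal; a² = 100, b² = 36.
c² = a² - b² = 100 - 36 = 64, so c = 8.
Foci lie on the horizontal axis through the center: (h ± c, k).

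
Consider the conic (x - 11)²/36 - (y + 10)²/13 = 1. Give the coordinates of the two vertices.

Center (11, -10). The positive term is the x-term, so the transverse axis is horizontal; a² = 36, b² = 13.
a = 6. Vertices at (h ± a, k).

(5, -10) and (17, -10)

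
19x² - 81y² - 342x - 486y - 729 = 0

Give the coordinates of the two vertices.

Group: 19(x² - 18x) -81(y² + 6y) = 729
19(x - 9)² -81(y + 3)² = 729 + 1539 - 729 = 1539
Divide through by 1539 to get (x - 9)²/81 - (y + 3)²/19 = 1.
Hyperbola, center (9, -3), transverse axis horizontal; a² = 81, b² = 19.
a = 9. Vertices at (h ± a, k).

(0, -3) and (18, -3)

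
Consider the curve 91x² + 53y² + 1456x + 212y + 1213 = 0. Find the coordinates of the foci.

(-8, -2 - √38) and (-8, -2 + √38)

91(x² + 16x) + 53(y² + 4y) = -1213
91(x + 8)² + 53(y + 2)² = -1213 + 5824 + 212 = 4823
Dividing both sides by 4823: (x + 8)²/53 + (y + 2)²/91 = 1
Ellipse, center (-8, -2), major axis vertical; a² = 91, b² = 53.
c² = a² - b² = 91 - 53 = 38, so c = √38.
Foci lie on the vertical axis through the center: (h, k ± c).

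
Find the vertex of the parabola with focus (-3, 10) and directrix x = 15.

The vertex is the midpoint between the focus and the directrix along the axis of symmetry.
Axis is horizontal (directrix is vertical). Vertex x-coordinate = (-3 + 15)/2 = 6; y-coordinate = 10.

(6, 10)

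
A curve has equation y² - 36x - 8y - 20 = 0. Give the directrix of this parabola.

Only y is squared. Complete the square in y: (y - 4)² = 36(x + 1).
Vertex (-1, 4); 4p = 36 so p = 9. Opens right.
Directrix is the vertical line x = h − p = -1 − (9) = -10.

x = -10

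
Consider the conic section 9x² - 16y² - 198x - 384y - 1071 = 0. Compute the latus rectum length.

Group the x- and y-terms: 9(x² - 22x) -16(y² + 24y) = 1071
Completing the square gives 9(x - 11)² -16(y + 12)² = 1071 + 1089 - 2304 = -144.
Dividing both sides by -144: (y + 12)²/9 - (x - 11)²/16 = 1
Hyperbola, center (11, -12), transverse axis vertical; a² = 9, b² = 16.
Latus rectum length = 2b²/a = 2·16/3 = 32/3.

32/3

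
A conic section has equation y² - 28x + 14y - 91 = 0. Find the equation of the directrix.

Only y is squared. Complete the square in y: (y + 7)² = 28(x + 5).
Vertex (-5, -7); 4p = 28 so p = 7. Opens right.
Directrix is the vertical line x = h − p = -5 − (7) = -12.

x = -12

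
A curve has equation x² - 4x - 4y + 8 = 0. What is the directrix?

Only x is squared. Complete the square in x: (x - 2)² = 4(y - 1).
Vertex (2, 1); 4p = 4 so p = 1. Opens up.
Directrix is the horizontal line y = k − p = 1 − (1) = 0.

y = 0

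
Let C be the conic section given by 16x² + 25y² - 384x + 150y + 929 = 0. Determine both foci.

(6, -3) and (18, -3)

16(x² - 24x) + 25(y² + 6y) = -929
Completing the square gives 16(x - 12)² + 25(y + 3)² = -929 + 2304 + 225 = 1600.
Divide through by 1600 to get (x - 12)²/100 + (y + 3)²/64 = 1.
Ellipse, center (12, -3), major axis horizontal; a² = 100, b² = 64.
c² = a² - b² = 100 - 64 = 36, so c = 6.
Foci lie on the horizontal axis through the center: (h ± c, k).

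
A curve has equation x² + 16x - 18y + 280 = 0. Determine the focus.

(-8, 33/2)

Only x is squared. Complete the square in x: (x + 8)² = 18(y - 12).
Vertex (-8, 12); 4p = 18 so p = 9/2. Opens up.
Focus is p units from the vertex along the axis: (h, k + p).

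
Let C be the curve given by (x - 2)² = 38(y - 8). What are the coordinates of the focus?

(2, 35/2)

Vertex (2, 8); 4p = 38 so p = 19/2. Opens up.
Focus is p units from the vertex along the axis: (h, k + p).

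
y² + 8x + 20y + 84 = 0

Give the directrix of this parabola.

Only y is squared. Complete the square in y: (y + 10)² = -8(x - 2).
Vertex (2, -10); 4p = -8 so p = -2. Opens left.
Directrix is the vertical line x = h − p = 2 − (-2) = 4.

x = 4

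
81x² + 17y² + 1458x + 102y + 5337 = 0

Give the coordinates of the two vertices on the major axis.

Group the x- and y-terms: 81(x² + 18x) + 17(y² + 6y) = -5337
Completing the square gives 81(x + 9)² + 17(y + 3)² = -5337 + 6561 + 153 = 1377.
Dividing both sides by 1377: (x + 9)²/17 + (y + 3)²/81 = 1
Ellipse, center (-9, -3), major axis vertical; a² = 81, b² = 17.
a = 9. Vertices at (h, k ± a).

(-9, -12) and (-9, 6)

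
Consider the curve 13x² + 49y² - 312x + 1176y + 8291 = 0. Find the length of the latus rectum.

Group: 13(x² - 24x) + 49(y² + 24y) = -8291
Complete the square: 13(x - 12)² + 49(y + 12)² = -8291 + 1872 + 7056 = 637
Divide through by 637 to get (x - 12)²/49 + (y + 12)²/13 = 1.
Ellipse, center (12, -12), major axis horizontal; a² = 49, b² = 13.
Latus rectum length = 2b²/a = 2·13/7 = 26/7.

26/7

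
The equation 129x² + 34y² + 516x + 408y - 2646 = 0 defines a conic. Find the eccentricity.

e = √12255/129

Group: 129(x² + 4x) + 34(y² + 12y) = 2646
Complete the square in x and y: 129(x + 2)² + 34(y + 6)² = 2646 + 516 + 1224 = 4386
Divide by 4386: (x + 2)²/34 + (y + 6)²/129 = 1
Ellipse, center (-2, -6), major axis vertical; a² = 129, b² = 34.
c² = a² - b² = 95, so c = √95.
e = c/a = √95/√129 = √12255/129.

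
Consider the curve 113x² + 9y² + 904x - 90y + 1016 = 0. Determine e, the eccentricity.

e = 2√2938/113

Group: 113(x² + 8x) + 9(y² - 10y) = -1016
Complete the square: 113(x + 4)² + 9(y - 5)² = -1016 + 1808 + 225 = 1017
Divide by 1017: (x + 4)²/9 + (y - 5)²/113 = 1
Ellipse, center (-4, 5), major axis vertical; a² = 113, b² = 9.
c² = a² - b² = 104, so c = 2√26.
e = c/a = 2√26/√113 = 2√2938/113.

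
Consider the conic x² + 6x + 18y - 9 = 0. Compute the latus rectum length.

Only x is squared. Complete the square in x: (x + 3)² = -18(y - 1).
Vertex (-3, 1); 4p = -18 so p = -9/2. Opens down.
Latus rectum length = |4p| = 18.

18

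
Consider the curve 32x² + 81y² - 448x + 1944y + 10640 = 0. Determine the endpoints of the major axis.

Rearranging, 32(x² - 14x) + 81(y² + 24y) = -10640.
Complete the square in x and y: 32(x - 7)² + 81(y + 12)² = -10640 + 1568 + 11664 = 2592
Divide by 2592: (x - 7)²/81 + (y + 12)²/32 = 1
Ellipse, center (7, -12), major axis horizontal; a² = 81, b² = 32.
a = 9. Vertices at (h ± a, k).

(-2, -12) and (16, -12)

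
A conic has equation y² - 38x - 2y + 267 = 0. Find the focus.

(33/2, 1)

Only y is squared. Complete the square in y: (y - 1)² = 38(x - 7).
Vertex (7, 1); 4p = 38 so p = 19/2. Opens right.
Focus is p units from the vertex along the axis: (h + p, k).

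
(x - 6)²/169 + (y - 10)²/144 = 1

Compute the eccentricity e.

e = 5/13

Center (6, 10). The larger denominator 169 sits under the x-term, so the major axis is horizontal; a² = 169, b² = 144.
c² = a² - b² = 25, so c = 5.
e = c/a = 5/13.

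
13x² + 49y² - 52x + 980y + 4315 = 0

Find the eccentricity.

Collect terms: 13(x² - 4x) + 49(y² + 20y) = -4315
Complete the square: 13(x - 2)² + 49(y + 10)² = -4315 + 52 + 4900 = 637
Dividing both sides by 637: (x - 2)²/49 + (y + 10)²/13 = 1
Ellipse, center (2, -10), major axis horizontal; a² = 49, b² = 13.
c² = a² - b² = 36, so c = 6.
e = c/a = 6/7.

e = 6/7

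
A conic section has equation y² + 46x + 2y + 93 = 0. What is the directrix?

Only y is squared. Complete the square in y: (y + 1)² = -46(x + 2).
Vertex (-2, -1); 4p = -46 so p = -23/2. Opens left.
Directrix is the vertical line x = h − p = -2 − (-23/2) = 19/2.

x = 19/2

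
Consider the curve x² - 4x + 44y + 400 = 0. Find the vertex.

(2, -9)

Only x is squared. Complete the square in x: (x - 2)² = -44(y + 9).
Vertex (2, -9); 4p = -44 so p = -11. Opens down.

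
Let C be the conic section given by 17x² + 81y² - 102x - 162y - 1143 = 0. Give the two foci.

(-5, 1) and (11, 1)

Group the x- and y-terms: 17(x² - 6x) + 81(y² - 2y) = 1143
17(x - 3)² + 81(y - 1)² = 1143 + 153 + 81 = 1377
Dividing both sides by 1377: (x - 3)²/81 + (y - 1)²/17 = 1
Ellipse, center (3, 1), major axis horizontal; a² = 81, b² = 17.
c² = a² - b² = 81 - 17 = 64, so c = 8.
Foci lie on the horizontal axis through the center: (h ± c, k).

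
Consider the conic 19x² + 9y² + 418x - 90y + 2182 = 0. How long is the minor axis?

6√2

Group: 19(x² + 22x) + 9(y² - 10y) = -2182
Complete the square: 19(x + 11)² + 9(y - 5)² = -2182 + 2299 + 225 = 342
Divide through by 342 to get (x + 11)²/18 + (y - 5)²/38 = 1.
Ellipse, center (-11, 5), major axis vertical; a² = 38, b² = 18.
b² = 18 so b = 3√2; the minor axis has length 2b = 6√2.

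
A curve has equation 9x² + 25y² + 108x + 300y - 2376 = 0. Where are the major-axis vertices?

(-26, -6) and (14, -6)

Group: 9(x² + 12x) + 25(y² + 12y) = 2376
Complete the square in x and y: 9(x + 6)² + 25(y + 6)² = 2376 + 324 + 900 = 3600
Divide through by 3600 to get (x + 6)²/400 + (y + 6)²/144 = 1.
Ellipse, center (-6, -6), major axis horizontal; a² = 400, b² = 144.
a = 20. Vertices at (h ± a, k).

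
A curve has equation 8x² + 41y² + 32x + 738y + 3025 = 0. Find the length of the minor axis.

Group the x- and y-terms: 8(x² + 4x) + 41(y² + 18y) = -3025
Complete the square in x and y: 8(x + 2)² + 41(y + 9)² = -3025 + 32 + 3321 = 328
Divide through by 328 to get (x + 2)²/41 + (y + 9)²/8 = 1.
Ellipse, center (-2, -9), major axis horizontal; a² = 41, b² = 8.
b² = 8 so b = 2√2; the minor axis has length 2b = 4√2.

4√2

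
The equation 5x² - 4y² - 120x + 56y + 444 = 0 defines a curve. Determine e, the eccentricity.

Group the x- and y-terms: 5(x² - 24x) -4(y² - 14y) = -444
5(x - 12)² -4(y - 7)² = -444 + 720 - 196 = 80
Divide by 80: (x - 12)²/16 - (y - 7)²/20 = 1
Hyperbola, center (12, 7), transverse axis horizontal; a² = 16, b² = 20.
c² = a² + b² = 36, so c = 6.
e = c/a = 6/4 = 3/2.

e = 3/2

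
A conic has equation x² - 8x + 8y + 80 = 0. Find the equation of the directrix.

Only x is squared. Complete the square in x: (x - 4)² = -8(y + 8).
Vertex (4, -8); 4p = -8 so p = -2. Opens down.
Directrix is the horizontal line y = k − p = -8 − (-2) = -6.

y = -6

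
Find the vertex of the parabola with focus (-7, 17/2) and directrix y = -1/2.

(-7, 4)

The vertex is the midpoint between the focus and the directrix along the axis of symmetry.
Axis is vertical (directrix is horizontal). Vertex y-coordinate = (17/2 + (-1/2))/2 = 4; x-coordinate = -7.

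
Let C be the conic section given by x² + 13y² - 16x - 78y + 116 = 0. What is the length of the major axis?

2√65

Rearranging, (x² - 16x) + 13(y² - 6y) = -116.
(x - 8)² + 13(y - 3)² = -116 + 64 + 117 = 65
Dividing both sides by 65: (x - 8)²/65 + (y - 3)²/5 = 1
Ellipse, center (8, 3), major axis horizontal; a² = 65, b² = 5.
a² = 65 so a = √65; the major axis has length 2a = 2√65.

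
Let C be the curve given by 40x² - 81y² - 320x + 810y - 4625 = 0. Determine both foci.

(-7, 5) and (15, 5)

Group the x- and y-terms: 40(x² - 8x) -81(y² - 10y) = 4625
Complete the square in x and y: 40(x - 4)² -81(y - 5)² = 4625 + 640 - 2025 = 3240
Divide through by 3240 to get (x - 4)²/81 - (y - 5)²/40 = 1.
Hyperbola, center (4, 5), transverse axis horizontal; a² = 81, b² = 40.
c² = a² + b² = 81 + 40 = 121, so c = 11.
Foci lie on the horizontal axis through the center: (h ± c, k).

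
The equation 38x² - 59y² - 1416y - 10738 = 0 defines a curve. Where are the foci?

Collect terms: 38x² -59(y² + 24y) = 10738
Completing the square gives 38x² -59(y + 12)² = 10738 + 0 - 8496 = 2242.
Dividing both sides by 2242: x²/59 - (y + 12)²/38 = 1
Hyperbola, center (0, -12), transverse axis horizontal; a² = 59, b² = 38.
c² = a² + b² = 59 + 38 = 97, so c = √97.
Foci lie on the horizontal axis through the center: (h ± c, k).

(0 - √97, -12) and (0 + √97, -12)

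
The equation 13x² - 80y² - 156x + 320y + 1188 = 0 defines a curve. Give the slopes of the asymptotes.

Rearranging, 13(x² - 12x) -80(y² - 4y) = -1188.
13(x - 6)² -80(y - 2)² = -1188 + 468 - 320 = -1040
Dividing both sides by -1040: (y - 2)²/13 - (x - 6)²/80 = 1
Hyperbola, center (6, 2), transverse axis vertical; a² = 13, b² = 80.
For a vertical hyperbola the asymptotes have slope ±a/b.
Here that is ±√13/4√5 = ±√65/20.

√65/20 and -√65/20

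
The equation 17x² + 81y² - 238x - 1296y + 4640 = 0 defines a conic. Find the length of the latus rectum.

17(x² - 14x) + 81(y² - 16y) = -4640
17(x - 7)² + 81(y - 8)² = -4640 + 833 + 5184 = 1377
Dividing both sides by 1377: (x - 7)²/81 + (y - 8)²/17 = 1
Ellipse, center (7, 8), major axis horizontal; a² = 81, b² = 17.
Latus rectum length = 2b²/a = 2·17/9 = 34/9.

34/9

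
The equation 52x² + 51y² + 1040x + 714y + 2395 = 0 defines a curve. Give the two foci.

Group the x- and y-terms: 52(x² + 20x) + 51(y² + 14y) = -2395
Complete the square in x and y: 52(x + 10)² + 51(y + 7)² = -2395 + 5200 + 2499 = 5304
Divide by 5304: (x + 10)²/102 + (y + 7)²/104 = 1
Ellipse, center (-10, -7), major axis vertical; a² = 104, b² = 102.
c² = a² - b² = 104 - 102 = 2, so c = √2.
Foci lie on the vertical axis through the center: (h, k ± c).

(-10, -7 - √2) and (-10, -7 + √2)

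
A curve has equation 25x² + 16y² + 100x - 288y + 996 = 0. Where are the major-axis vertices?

(-2, 4) and (-2, 14)

Collect terms: 25(x² + 4x) + 16(y² - 18y) = -996
25(x + 2)² + 16(y - 9)² = -996 + 100 + 1296 = 400
Divide through by 400 to get (x + 2)²/16 + (y - 9)²/25 = 1.
Ellipse, center (-2, 9), major axis vertical; a² = 25, b² = 16.
a = 5. Vertices at (h, k ± a).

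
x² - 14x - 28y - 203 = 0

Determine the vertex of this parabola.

Only x is squared. Complete the square in x: (x - 7)² = 28(y + 9).
Vertex (7, -9); 4p = 28 so p = 7. Opens up.

(7, -9)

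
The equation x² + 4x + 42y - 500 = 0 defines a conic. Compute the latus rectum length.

42

Only x is squared. Complete the square in x: (x + 2)² = -42(y - 12).
Vertex (-2, 12); 4p = -42 so p = -21/2. Opens down.
Latus rectum length = |4p| = 42.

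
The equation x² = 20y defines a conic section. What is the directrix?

y = -5

Vertex (0, 0); 4p = 20 so p = 5. Opens up.
Directrix is the horizontal line y = k − p = 0 − (5) = -5.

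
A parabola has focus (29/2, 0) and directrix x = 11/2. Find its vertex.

The vertex is the midpoint between the focus and the directrix along the axis of symmetry.
Axis is horizontal (directrix is vertical). Vertex x-coordinate = (29/2 + 11/2)/2 = 10; y-coordinate = 0.

(10, 0)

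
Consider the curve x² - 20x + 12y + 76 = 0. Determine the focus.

(10, -1)

Only x is squared. Complete the square in x: (x - 10)² = -12(y - 2).
Vertex (10, 2); 4p = -12 so p = -3. Opens down.
Focus is p units from the vertex along the axis: (h, k + p).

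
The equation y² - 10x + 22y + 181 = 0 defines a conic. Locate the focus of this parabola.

Only y is squared. Complete the square in y: (y + 11)² = 10(x - 6).
Vertex (6, -11); 4p = 10 so p = 5/2. Opens right.
Focus is p units from the vertex along the axis: (h + p, k).

(17/2, -11)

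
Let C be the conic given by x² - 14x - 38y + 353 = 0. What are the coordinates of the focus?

(7, 35/2)

Only x is squared. Complete the square in x: (x - 7)² = 38(y - 8).
Vertex (7, 8); 4p = 38 so p = 19/2. Opens up.
Focus is p units from the vertex along the axis: (h, k + p).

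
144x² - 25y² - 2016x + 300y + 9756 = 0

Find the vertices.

(7, -6) and (7, 18)

Group: 144(x² - 14x) -25(y² - 12y) = -9756
Complete the square: 144(x - 7)² -25(y - 6)² = -9756 + 7056 - 900 = -3600
Dividing both sides by -3600: (y - 6)²/144 - (x - 7)²/25 = 1
Hyperbola, center (7, 6), transverse axis vertical; a² = 144, b² = 25.
a = 12. Vertices at (h, k ± a).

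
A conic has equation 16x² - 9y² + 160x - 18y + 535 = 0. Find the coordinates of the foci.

(-5, -6) and (-5, 4)

Rearranging, 16(x² + 10x) -9(y² + 2y) = -535.
Complete the square in x and y: 16(x + 5)² -9(y + 1)² = -535 + 400 - 9 = -144
Dividing both sides by -144: (y + 1)²/16 - (x + 5)²/9 = 1
Hyperbola, center (-5, -1), transverse axis vertical; a² = 16, b² = 9.
c² = a² + b² = 16 + 9 = 25, so c = 5.
Foci lie on the vertical axis through the center: (h, k ± c).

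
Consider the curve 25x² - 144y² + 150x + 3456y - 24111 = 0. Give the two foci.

(-16, 12) and (10, 12)

Collect terms: 25(x² + 6x) -144(y² - 24y) = 24111
Completing the square gives 25(x + 3)² -144(y - 12)² = 24111 + 225 - 20736 = 3600.
Dividing both sides by 3600: (x + 3)²/144 - (y - 12)²/25 = 1
Hyperbola, center (-3, 12), transverse axis horizontal; a² = 144, b² = 25.
c² = a² + b² = 144 + 25 = 169, so c = 13.
Foci lie on the horizontal axis through the center: (h ± c, k).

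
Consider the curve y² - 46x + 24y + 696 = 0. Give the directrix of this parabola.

x = 1/2

Only y is squared. Complete the square in y: (y + 12)² = 46(x - 12).
Vertex (12, -12); 4p = 46 so p = 23/2. Opens right.
Directrix is the vertical line x = h − p = 12 − (23/2) = 1/2.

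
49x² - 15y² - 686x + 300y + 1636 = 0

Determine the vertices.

(7, 3) and (7, 17)

Group: 49(x² - 14x) -15(y² - 20y) = -1636
Completing the square gives 49(x - 7)² -15(y - 10)² = -1636 + 2401 - 1500 = -735.
Divide through by -735 to get (y - 10)²/49 - (x - 7)²/15 = 1.
Hyperbola, center (7, 10), transverse axis vertical; a² = 49, b² = 15.
a = 7. Vertices at (h, k ± a).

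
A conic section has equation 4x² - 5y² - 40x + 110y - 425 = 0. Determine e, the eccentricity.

e = 3/2

Rearranging, 4(x² - 10x) -5(y² - 22y) = 425.
4(x - 5)² -5(y - 11)² = 425 + 100 - 605 = -80
Divide through by -80 to get (y - 11)²/16 - (x - 5)²/20 = 1.
Hyperbola, center (5, 11), transverse axis vertical; a² = 16, b² = 20.
c² = a² + b² = 36, so c = 6.
e = c/a = 6/4 = 3/2.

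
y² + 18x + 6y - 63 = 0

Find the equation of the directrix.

x = 17/2

Only y is squared. Complete the square in y: (y + 3)² = -18(x - 4).
Vertex (4, -3); 4p = -18 so p = -9/2. Opens left.
Directrix is the vertical line x = h − p = 4 − (-9/2) = 17/2.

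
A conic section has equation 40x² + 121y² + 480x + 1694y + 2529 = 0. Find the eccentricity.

Collect terms: 40(x² + 12x) + 121(y² + 14y) = -2529
Complete the square: 40(x + 6)² + 121(y + 7)² = -2529 + 1440 + 5929 = 4840
Divide by 4840: (x + 6)²/121 + (y + 7)²/40 = 1
Ellipse, center (-6, -7), major axis horizontal; a² = 121, b² = 40.
c² = a² - b² = 81, so c = 9.
e = c/a = 9/11.

e = 9/11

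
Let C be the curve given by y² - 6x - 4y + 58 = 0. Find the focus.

Only y is squared. Complete the square in y: (y - 2)² = 6(x - 9).
Vertex (9, 2); 4p = 6 so p = 3/2. Opens right.
Focus is p units from the vertex along the axis: (h + p, k).

(21/2, 2)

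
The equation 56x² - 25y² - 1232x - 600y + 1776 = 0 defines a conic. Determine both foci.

Collect terms: 56(x² - 22x) -25(y² + 24y) = -1776
Completing the square gives 56(x - 11)² -25(y + 12)² = -1776 + 6776 - 3600 = 1400.
Dividing both sides by 1400: (x - 11)²/25 - (y + 12)²/56 = 1
Hyperbola, center (11, -12), transverse axis horizontal; a² = 25, b² = 56.
c² = a² + b² = 25 + 56 = 81, so c = 9.
Foci lie on the horizontal axis through the center: (h ± c, k).

(2, -12) and (20, -12)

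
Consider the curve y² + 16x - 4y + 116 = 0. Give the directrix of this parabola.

x = -3

Only y is squared. Complete the square in y: (y - 2)² = -16(x + 7).
Vertex (-7, 2); 4p = -16 so p = -4. Opens left.
Directrix is the vertical line x = h − p = -7 − (-4) = -3.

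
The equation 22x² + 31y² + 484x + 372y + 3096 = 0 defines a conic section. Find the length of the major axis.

2√31

22(x² + 22x) + 31(y² + 12y) = -3096
Completing the square gives 22(x + 11)² + 31(y + 6)² = -3096 + 2662 + 1116 = 682.
Divide by 682: (x + 11)²/31 + (y + 6)²/22 = 1
Ellipse, center (-11, -6), major axis horizontal; a² = 31, b² = 22.
a² = 31 so a = √31; the major axis has length 2a = 2√31.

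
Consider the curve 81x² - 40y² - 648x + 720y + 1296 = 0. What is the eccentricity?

e = 11/9

Group: 81(x² - 8x) -40(y² - 18y) = -1296
Complete the square: 81(x - 4)² -40(y - 9)² = -1296 + 1296 - 3240 = -3240
Divide through by -3240 to get (y - 9)²/81 - (x - 4)²/40 = 1.
Hyperbola, center (4, 9), transverse axis vertical; a² = 81, b² = 40.
c² = a² + b² = 121, so c = 11.
e = c/a = 11/9.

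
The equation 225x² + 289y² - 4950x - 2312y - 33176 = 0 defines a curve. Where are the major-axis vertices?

(-6, 4) and (28, 4)

Group: 225(x² - 22x) + 289(y² - 8y) = 33176
Completing the square gives 225(x - 11)² + 289(y - 4)² = 33176 + 27225 + 4624 = 65025.
Divide by 65025: (x - 11)²/289 + (y - 4)²/225 = 1
Ellipse, center (11, 4), major axis horizontal; a² = 289, b² = 225.
a = 17. Vertices at (h ± a, k).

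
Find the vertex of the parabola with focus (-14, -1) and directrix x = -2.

(-8, -1)

The vertex is the midpoint between the focus and the directrix along the axis of symmetry.
Axis is horizontal (directrix is vertical). Vertex x-coordinate = (-14 + (-2))/2 = -8; y-coordinate = -1.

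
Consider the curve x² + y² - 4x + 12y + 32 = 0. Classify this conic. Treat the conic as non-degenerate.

No xy term. Coefficients of x² and y² are A = 1, C = 1.
A = C (same sign) ⇒ circle.

circle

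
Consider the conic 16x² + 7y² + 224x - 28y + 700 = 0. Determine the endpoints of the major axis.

Rearranging, 16(x² + 14x) + 7(y² - 4y) = -700.
Completing the square gives 16(x + 7)² + 7(y - 2)² = -700 + 784 + 28 = 112.
Dividing both sides by 112: (x + 7)²/7 + (y - 2)²/16 = 1
Ellipse, center (-7, 2), major axis vertical; a² = 16, b² = 7.
a = 4. Vertices at (h, k ± a).

(-7, -2) and (-7, 6)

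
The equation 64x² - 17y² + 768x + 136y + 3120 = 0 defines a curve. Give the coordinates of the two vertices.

(-6, -4) and (-6, 12)

Group the x- and y-terms: 64(x² + 12x) -17(y² - 8y) = -3120
Complete the square: 64(x + 6)² -17(y - 4)² = -3120 + 2304 - 272 = -1088
Divide through by -1088 to get (y - 4)²/64 - (x + 6)²/17 = 1.
Hyperbola, center (-6, 4), transverse axis vertical; a² = 64, b² = 17.
a = 8. Vertices at (h, k ± a).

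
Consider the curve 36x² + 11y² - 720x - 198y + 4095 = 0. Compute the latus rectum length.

11/3

Group the x- and y-terms: 36(x² - 20x) + 11(y² - 18y) = -4095
Completing the square gives 36(x - 10)² + 11(y - 9)² = -4095 + 3600 + 891 = 396.
Dividing both sides by 396: (x - 10)²/11 + (y - 9)²/36 = 1
Ellipse, center (10, 9), major axis vertical; a² = 36, b² = 11.
Latus rectum length = 2b²/a = 2·11/6 = 11/3.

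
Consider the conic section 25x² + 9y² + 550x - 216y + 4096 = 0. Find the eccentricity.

Collect terms: 25(x² + 22x) + 9(y² - 24y) = -4096
Completing the square gives 25(x + 11)² + 9(y - 12)² = -4096 + 3025 + 1296 = 225.
Divide through by 225 to get (x + 11)²/9 + (y - 12)²/25 = 1.
Ellipse, center (-11, 12), major axis vertical; a² = 25, b² = 9.
c² = a² - b² = 16, so c = 4.
e = c/a = 4/5.

e = 4/5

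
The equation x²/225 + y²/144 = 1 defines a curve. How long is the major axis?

Center (0, 0). The larger denominator 225 sits under the x-term, so the major axis is horizontal; a² = 225, b² = 144.
a² = 225 so a = 15; the major axis has length 2a = 30.

30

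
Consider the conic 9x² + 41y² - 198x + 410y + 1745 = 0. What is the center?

Group the x- and y-terms: 9(x² - 22x) + 41(y² + 10y) = -1745
Complete the square: 9(x - 11)² + 41(y + 5)² = -1745 + 1089 + 1025 = 369
Dividing both sides by 369: (x - 11)²/41 + (y + 5)²/9 = 1
Ellipse with center (11, -5).

(11, -5)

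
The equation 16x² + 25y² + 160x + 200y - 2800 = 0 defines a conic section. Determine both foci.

(-14, -4) and (4, -4)

Collect terms: 16(x² + 10x) + 25(y² + 8y) = 2800
Complete the square: 16(x + 5)² + 25(y + 4)² = 2800 + 400 + 400 = 3600
Divide through by 3600 to get (x + 5)²/225 + (y + 4)²/144 = 1.
Ellipse, center (-5, -4), major axis horizontal; a² = 225, b² = 144.
c² = a² - b² = 225 - 144 = 81, so c = 9.
Foci lie on the horizontal axis through the center: (h ± c, k).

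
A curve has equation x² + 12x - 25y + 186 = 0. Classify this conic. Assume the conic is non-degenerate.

parabola

No xy term. Coefficients of x² and y² are A = 1, C = 0.
Exactly one squared variable ⇒ parabola.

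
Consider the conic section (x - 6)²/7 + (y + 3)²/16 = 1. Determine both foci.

Center (6, -3). The larger denominator 16 sits under the y-term, so the major axis is vertical; a² = 16, b² = 7.
c² = a² - b² = 16 - 7 = 9, so c = 3.
Foci lie on the vertical axis through the center: (h, k ± c).

(6, -6) and (6, 0)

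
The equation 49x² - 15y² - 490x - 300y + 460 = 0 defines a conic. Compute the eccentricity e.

49(x² - 10x) -15(y² + 20y) = -460
Complete the square in x and y: 49(x - 5)² -15(y + 10)² = -460 + 1225 - 1500 = -735
Divide by -735: (y + 10)²/49 - (x - 5)²/15 = 1
Hyperbola, center (5, -10), transverse axis vertical; a² = 49, b² = 15.
c² = a² + b² = 64, so c = 8.
e = c/a = 8/7.

e = 8/7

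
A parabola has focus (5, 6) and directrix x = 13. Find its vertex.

(9, 6)

The vertex is the midpoint between the focus and the directrix along the axis of symmetry.
Axis is horizontal (directrix is vertical). Vertex x-coordinate = (5 + 13)/2 = 9; y-coordinate = 6.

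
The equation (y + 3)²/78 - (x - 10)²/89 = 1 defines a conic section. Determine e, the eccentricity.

Center (10, -3). The positive term is the y-term, so the transverse axis is vertical; a² = 78, b² = 89.
c² = a² + b² = 167, so c = √167.
e = c/a = √167/√78 = √13026/78.

e = √13026/78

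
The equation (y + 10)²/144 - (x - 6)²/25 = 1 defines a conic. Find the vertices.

(6, -22) and (6, 2)

Center (6, -10). The positive term is the y-term, so the transverse axis is vertical; a² = 144, b² = 25.
a = 12. Vertices at (h, k ± a).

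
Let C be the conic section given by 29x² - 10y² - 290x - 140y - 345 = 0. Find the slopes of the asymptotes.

Rearranging, 29(x² - 10x) -10(y² + 14y) = 345.
Complete the square in x and y: 29(x - 5)² -10(y + 7)² = 345 + 725 - 490 = 580
Divide by 580: (x - 5)²/20 - (y + 7)²/58 = 1
Hyperbola, center (5, -7), transverse axis horizontal; a² = 20, b² = 58.
For a horizontal hyperbola the asymptotes have slope ±b/a.
Here that is ±√58/2√5 = ±√290/10.

√290/10 and -√290/10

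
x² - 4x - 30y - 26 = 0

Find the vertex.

Only x is squared. Complete the square in x: (x - 2)² = 30(y + 1).
Vertex (2, -1); 4p = 30 so p = 15/2. Opens up.

(2, -1)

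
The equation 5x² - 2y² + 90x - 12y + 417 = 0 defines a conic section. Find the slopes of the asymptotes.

√10/2 and -√10/2

Group the x- and y-terms: 5(x² + 18x) -2(y² + 6y) = -417
5(x + 9)² -2(y + 3)² = -417 + 405 - 18 = -30
Dividing both sides by -30: (y + 3)²/15 - (x + 9)²/6 = 1
Hyperbola, center (-9, -3), transverse axis vertical; a² = 15, b² = 6.
For a vertical hyperbola the asymptotes have slope ±a/b.
Here that is ±√15/√6 = ±√10/2.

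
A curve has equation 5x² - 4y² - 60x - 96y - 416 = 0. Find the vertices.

Group: 5(x² - 12x) -4(y² + 24y) = 416
Complete the square: 5(x - 6)² -4(y + 12)² = 416 + 180 - 576 = 20
Divide through by 20 to get (x - 6)²/4 - (y + 12)²/5 = 1.
Hyperbola, center (6, -12), transverse axis horizontal; a² = 4, b² = 5.
a = 2. Vertices at (h ± a, k).

(4, -12) and (8, -12)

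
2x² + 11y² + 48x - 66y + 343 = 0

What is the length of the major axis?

2√22

Collect terms: 2(x² + 24x) + 11(y² - 6y) = -343
Completing the square gives 2(x + 12)² + 11(y - 3)² = -343 + 288 + 99 = 44.
Divide by 44: (x + 12)²/22 + (y - 3)²/4 = 1
Ellipse, center (-12, 3), major axis horizontal; a² = 22, b² = 4.
a² = 22 so a = √22; the major axis has length 2a = 2√22.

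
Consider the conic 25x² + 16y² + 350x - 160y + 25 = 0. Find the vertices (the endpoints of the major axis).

Rearranging, 25(x² + 14x) + 16(y² - 10y) = -25.
Completing the square gives 25(x + 7)² + 16(y - 5)² = -25 + 1225 + 400 = 1600.
Dividing both sides by 1600: (x + 7)²/64 + (y - 5)²/100 = 1
Ellipse, center (-7, 5), major axis vertical; a² = 100, b² = 64.
a = 10. Vertices at (h, k ± a).

(-7, -5) and (-7, 15)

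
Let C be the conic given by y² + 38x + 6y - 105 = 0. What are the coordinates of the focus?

(-13/2, -3)

Only y is squared. Complete the square in y: (y + 3)² = -38(x - 3).
Vertex (3, -3); 4p = -38 so p = -19/2. Opens left.
Focus is p units from the vertex along the axis: (h + p, k).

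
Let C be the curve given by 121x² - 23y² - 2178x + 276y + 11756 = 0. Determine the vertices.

Group the x- and y-terms: 121(x² - 18x) -23(y² - 12y) = -11756
Complete the square: 121(x - 9)² -23(y - 6)² = -11756 + 9801 - 828 = -2783
Dividing both sides by -2783: (y - 6)²/121 - (x - 9)²/23 = 1
Hyperbola, center (9, 6), transverse axis vertical; a² = 121, b² = 23.
a = 11. Vertices at (h, k ± a).

(9, -5) and (9, 17)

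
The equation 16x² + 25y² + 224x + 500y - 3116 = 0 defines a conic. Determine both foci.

(-19, -10) and (5, -10)

Group the x- and y-terms: 16(x² + 14x) + 25(y² + 20y) = 3116
16(x + 7)² + 25(y + 10)² = 3116 + 784 + 2500 = 6400
Divide by 6400: (x + 7)²/400 + (y + 10)²/256 = 1
Ellipse, center (-7, -10), major axis horizontal; a² = 400, b² = 256.
c² = a² - b² = 400 - 256 = 144, so c = 12.
Foci lie on the horizontal axis through the center: (h ± c, k).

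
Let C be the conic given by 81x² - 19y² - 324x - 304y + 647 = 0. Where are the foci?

81(x² - 4x) -19(y² + 16y) = -647
Complete the square: 81(x - 2)² -19(y + 8)² = -647 + 324 - 1216 = -1539
Divide through by -1539 to get (y + 8)²/81 - (x - 2)²/19 = 1.
Hyperbola, center (2, -8), transverse axis vertical; a² = 81, b² = 19.
c² = a² + b² = 81 + 19 = 100, so c = 10.
Foci lie on the vertical axis through the center: (h, k ± c).

(2, -18) and (2, 2)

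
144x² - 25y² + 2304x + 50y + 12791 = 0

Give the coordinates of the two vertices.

Rearranging, 144(x² + 16x) -25(y² - 2y) = -12791.
Completing the square gives 144(x + 8)² -25(y - 1)² = -12791 + 9216 - 25 = -3600.
Divide through by -3600 to get (y - 1)²/144 - (x + 8)²/25 = 1.
Hyperbola, center (-8, 1), transverse axis vertical; a² = 144, b² = 25.
a = 12. Vertices at (h, k ± a).

(-8, -11) and (-8, 13)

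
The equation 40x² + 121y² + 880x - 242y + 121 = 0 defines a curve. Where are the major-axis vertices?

(-22, 1) and (0, 1)

Rearranging, 40(x² + 22x) + 121(y² - 2y) = -121.
Complete the square in x and y: 40(x + 11)² + 121(y - 1)² = -121 + 4840 + 121 = 4840
Divide through by 4840 to get (x + 11)²/121 + (y - 1)²/40 = 1.
Ellipse, center (-11, 1), major axis horizontal; a² = 121, b² = 40.
a = 11. Vertices at (h ± a, k).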